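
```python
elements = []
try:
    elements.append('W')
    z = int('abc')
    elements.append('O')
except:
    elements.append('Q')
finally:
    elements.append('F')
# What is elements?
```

Step-by-step execution trace:
1. try: `elements.append('W')` → elements = ['W'].
2. `z = int('abc')` raises ValueError; `elements.append('O')` is not reached.
3. bare `except` matches → `elements.append('Q')` → elements = ['W', 'Q'].
4. finally always runs: `elements.append('F')` → elements = ['W', 'Q', 'F'].
Result: ['W', 'Q', 'F']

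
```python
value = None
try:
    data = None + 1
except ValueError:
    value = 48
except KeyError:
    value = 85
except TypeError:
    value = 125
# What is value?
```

Step-by-step execution trace:
1. `data = None + 1` raises TypeError.
2. `except ValueError` does not match TypeError; skipped.
3. `except KeyError` does not match TypeError; skipped.
4. `except TypeError` matches → value = 125.
Result: 125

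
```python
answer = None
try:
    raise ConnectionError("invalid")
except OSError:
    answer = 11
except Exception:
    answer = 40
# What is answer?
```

Step-by-step execution trace:
1. `raise ConnectionError(...)` raises ConnectionError.
2. `except OSError` matches (ConnectionError is a subclass of OSError) → answer = 11.
3. `except Exception` is not reached.
Result: 11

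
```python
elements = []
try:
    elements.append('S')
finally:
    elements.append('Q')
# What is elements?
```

Step-by-step execution trace:
1. try: `elements.append('S')` → elements = ['S'].
2. The try body completes without raising.
3. finally always runs: `elements.append('Q')` → elements = ['S', 'Q'].
Result: ['S', 'Q']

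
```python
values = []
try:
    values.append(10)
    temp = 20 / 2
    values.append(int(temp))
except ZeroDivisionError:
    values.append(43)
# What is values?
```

Step-by-step execution trace:
1. try: `values.append(10)` → values = [10].
2. `temp = 20 / 2` → temp = 10.0. No exception raised.
3. `values.append(int(temp))` → values = [10, 10].
4. `except ZeroDivisionError` is skipped (no exception was raised).
Result: [10, 10]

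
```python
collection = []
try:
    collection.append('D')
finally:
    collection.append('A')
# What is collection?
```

Step-by-step execution trace:
1. try: `collection.append('D')` → collection = ['D'].
2. The try body completes without raising.
3. finally always runs: `collection.append('A')` → collection = ['D', 'A'].
Result: ['D', 'A']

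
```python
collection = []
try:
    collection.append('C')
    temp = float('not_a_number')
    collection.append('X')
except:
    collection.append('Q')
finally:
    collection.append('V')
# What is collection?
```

Step-by-step execution trace:
1. try: `collection.append('C')` → collection = ['C'].
2. `temp = float('not_a_number')` raises ValueError; `collection.append('X')` is not reached.
3. bare `except` matches → `collection.append('Q')` → collection = ['C', 'Q'].
4. finally always runs: `collection.append('V')` → collection = ['C', 'Q', 'V'].
Result: ['C', 'Q', 'V']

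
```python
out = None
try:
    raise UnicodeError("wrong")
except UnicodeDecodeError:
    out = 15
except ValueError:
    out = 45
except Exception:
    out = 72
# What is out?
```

Step-by-step execution trace:
1. `raise UnicodeError(...)` raises UnicodeError.
2. `except UnicodeDecodeError` does not match (UnicodeError is not a subclass of UnicodeDecodeError); skipped.
3. `except ValueError` matches (UnicodeError is a subclass of ValueError) → out = 45.
4. `except Exception` is not reached.
Result: 45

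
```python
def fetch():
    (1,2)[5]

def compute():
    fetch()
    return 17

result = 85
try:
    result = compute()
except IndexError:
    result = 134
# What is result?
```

Step-by-step execution trace:
1. result starts at 85.
2. try: `compute()` calls `fetch()`.
3. `fetch()` evaluates `(1,2)[5]`, which raises IndexError; it propagates through compute (uncaught).
4. `return 17` in compute is not reached; the assignment to result does not complete.
5. `except IndexError` matches → result = 134.
Result: 134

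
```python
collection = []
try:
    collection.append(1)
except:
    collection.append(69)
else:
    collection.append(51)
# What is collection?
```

Step-by-step execution trace:
1. try: `collection.append(1)` → collection = [1]. No exception raised.
2. `except` is skipped.
3. `else` runs (try completed without exception): `collection.append(51)` → collection = [1, 51].
Result: [1, 51]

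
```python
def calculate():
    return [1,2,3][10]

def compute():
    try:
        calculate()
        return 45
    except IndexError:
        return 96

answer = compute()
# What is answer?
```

Step-by-step execution trace:
1. `compute()` calls `calculate()`.
2. `calculate()` evaluates `[1,2,3][10]`, which raises IndexError; it propagates to the caller.
3. `return 45` is not reached.
4. `except IndexError` in compute matches → returns 96.
5. answer = 96.
Result: 96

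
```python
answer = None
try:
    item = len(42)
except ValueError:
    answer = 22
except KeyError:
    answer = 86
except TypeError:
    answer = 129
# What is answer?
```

Step-by-step execution trace:
1. `item = len(42)` raises TypeError.
2. `except ValueError` does not match TypeError; skipped.
3. `except KeyError` does not match TypeError; skipped.
4. `except TypeError` matches → answer = 129.
Result: 129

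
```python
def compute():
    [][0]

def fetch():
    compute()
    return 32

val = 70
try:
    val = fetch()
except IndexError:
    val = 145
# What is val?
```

Step-by-step execution trace:
1. val starts at 70.
2. try: `fetch()` calls `compute()`.
3. `compute()` evaluates `[][0]`, which raises IndexError; it propagates through fetch (uncaught).
4. `return 32` in fetch is not reached; the assignment to val does not complete.
5. `except IndexError` matches → val = 145.
Result: 145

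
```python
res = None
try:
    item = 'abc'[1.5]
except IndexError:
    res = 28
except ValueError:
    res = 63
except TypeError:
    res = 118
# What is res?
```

Step-by-step execution trace:
1. `item = 'abc'[1.5]` raises TypeError.
2. `except IndexError` does not match TypeError; skipped.
3. `except ValueError` does not match TypeError; skipped.
4. `except TypeError` matches → res = 118.
Result: 118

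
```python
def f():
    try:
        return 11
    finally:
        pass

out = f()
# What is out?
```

Step-by-step execution trace:
1. `f()` enters try: `return 11` sets pending return value 11.
2. Before returning, `finally: pass` runs (no effect).
3. f() returns 11 → out = 11.
Result: 11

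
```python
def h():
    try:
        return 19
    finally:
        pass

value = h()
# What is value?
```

Step-by-step execution trace:
1. `h()` enters try: `return 19` sets pending return value 19.
2. Before returning, `finally: pass` runs (no effect).
3. h() returns 19 → value = 19.
Result: 19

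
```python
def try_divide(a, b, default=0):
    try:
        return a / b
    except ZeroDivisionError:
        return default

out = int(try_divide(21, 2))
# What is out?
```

Step-by-step execution trace:
1. `try_divide(21, 2)` enters try: `return 21 / 2` → returns 10.5. No exception raised.
2. `except ZeroDivisionError` is skipped.
3. `int(10.5)` → 10 → out = 10.
Result: 10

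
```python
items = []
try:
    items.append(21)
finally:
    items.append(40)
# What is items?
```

Step-by-step execution trace:
1. try: `items.append(21)` → items = [21].
2. The try body completes without raising.
3. finally always runs: `items.append(40)` → items = [21, 40].
Result: [21, 40]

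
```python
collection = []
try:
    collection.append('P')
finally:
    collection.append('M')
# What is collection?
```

Step-by-step execution trace:
1. try: `collection.append('P')` → collection = ['P'].
2. The try body completes without raising.
3. finally always runs: `collection.append('M')` → collection = ['P', 'M'].
Result: ['P', 'M']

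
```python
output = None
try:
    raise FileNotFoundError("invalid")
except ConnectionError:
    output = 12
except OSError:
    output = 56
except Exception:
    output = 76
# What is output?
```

Step-by-step execution trace:
1. `raise FileNotFoundError(...)` raises FileNotFoundError.
2. `except ConnectionError` does not match (FileNotFoundError is not a subclass of ConnectionError); skipped.
3. `except OSError` matches (FileNotFoundError is a subclass of OSError) → output = 56.
4. `except Exception` is not reached.
Result: 56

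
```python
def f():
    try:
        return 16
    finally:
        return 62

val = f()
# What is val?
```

Step-by-step execution trace:
1. `f()` enters try: `return 16` sets pending return value 16.
2. Before returning, `finally: return 62` runs and overrides the pending return.
3. f() returns 62 → val = 62.
Result: 62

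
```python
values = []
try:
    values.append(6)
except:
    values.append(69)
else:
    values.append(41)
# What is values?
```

Step-by-step execution trace:
1. try: `values.append(6)` → values = [6]. No exception raised.
2. `except` is skipped.
3. `else` runs (try completed without exception): `values.append(41)` → values = [6, 41].
Result: [6, 41]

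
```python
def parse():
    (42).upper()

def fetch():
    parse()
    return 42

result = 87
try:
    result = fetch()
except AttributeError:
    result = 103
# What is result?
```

Step-by-step execution trace:
1. result starts at 87.
2. try: `fetch()` calls `parse()`.
3. `parse()` evaluates `(42).upper()`, which raises AttributeError; it propagates through fetch (uncaught).
4. `return 42` in fetch is not reached; the assignment to result does not complete.
5. `except AttributeError` matches → result = 103.
Result: 103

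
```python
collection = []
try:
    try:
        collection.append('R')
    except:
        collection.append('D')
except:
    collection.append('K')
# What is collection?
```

Step-by-step execution trace:
1. Inner try: `collection.append('R')` → collection = ['R']. No exception raised.
2. Inner `except` is skipped.
3. Inner try completes normally; outer `except` is skipped.
Result: ['R']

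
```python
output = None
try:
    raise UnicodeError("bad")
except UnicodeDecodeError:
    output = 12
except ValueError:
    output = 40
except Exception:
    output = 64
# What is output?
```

Step-by-step execution trace:
1. `raise UnicodeError(...)` raises UnicodeError.
2. `except UnicodeDecodeError` does not match (UnicodeError is not a subclass of UnicodeDecodeError); skipped.
3. `except ValueError` matches (UnicodeError is a subclass of ValueError) → output = 40.
4. `except Exception` is not reached.
Result: 40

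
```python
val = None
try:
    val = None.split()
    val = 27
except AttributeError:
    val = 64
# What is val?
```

Step-by-step execution trace:
1. `val = None.split()` raises AttributeError.
2. `val = 27` is not reached.
3. `except AttributeError` matches → val = 64.
Result: 64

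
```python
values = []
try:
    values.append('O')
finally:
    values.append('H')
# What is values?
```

Step-by-step execution trace:
1. try: `values.append('O')` → values = ['O'].
2. The try body completes without raising.
3. finally always runs: `values.append('H')` → values = ['O', 'H'].
Result: ['O', 'H']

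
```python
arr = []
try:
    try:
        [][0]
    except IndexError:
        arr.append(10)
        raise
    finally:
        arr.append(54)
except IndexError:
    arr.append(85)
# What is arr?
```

Step-by-step execution trace:
1. Inner try: `[][0]` raises IndexError.
2. Inner `except IndexError` matches → `arr.append(10)` → arr = [10].
3. bare `raise` re-raises IndexError.
4. Inner `finally` runs during unwinding: `arr.append(54)` → arr = [10, 54].
5. Outer `except IndexError` matches → `arr.append(85)` → arr = [10, 54, 85].
Result: [10, 54, 85]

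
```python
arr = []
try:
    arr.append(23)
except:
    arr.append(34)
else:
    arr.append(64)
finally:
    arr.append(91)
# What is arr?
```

Step-by-step execution trace:
1. try: `arr.append(23)` → arr = [23]. No exception raised.
2. `except` is skipped.
3. `else` runs: `arr.append(64)` → arr = [23, 64].
4. `finally` always runs: `arr.append(91)` → arr = [23, 64, 91].
Result: [23, 64, 91]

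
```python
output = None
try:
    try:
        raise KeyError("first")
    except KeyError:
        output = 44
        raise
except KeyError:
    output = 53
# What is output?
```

Step-by-step execution trace:
1. Inner try: `raise KeyError("first")` raises KeyError.
2. Inner `except KeyError` matches → output = 44.
3. bare `raise` re-raises the same KeyError.
4. Outer `except KeyError` matches → output = 53.
Result: 53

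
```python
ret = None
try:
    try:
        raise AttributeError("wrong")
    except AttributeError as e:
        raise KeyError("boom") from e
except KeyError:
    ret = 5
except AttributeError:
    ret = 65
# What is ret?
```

Step-by-step execution trace:
1. Inner try raises AttributeError; inner `except AttributeError as e` catches it.
2. `raise KeyError(...) from e` raises KeyError (AttributeError is attached as __cause__, but only KeyError is active).
3. Outer `except KeyError` matches → ret = 5.
4. `except AttributeError` is not reached.
Result: 5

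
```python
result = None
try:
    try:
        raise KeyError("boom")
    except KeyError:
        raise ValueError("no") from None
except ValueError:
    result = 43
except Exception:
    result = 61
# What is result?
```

Step-by-step execution trace:
1. Inner try raises KeyError; inner `except KeyError` catches it.
2. `raise ValueError(...) from None` raises ValueError (from None suppresses __context__, but the active exception is still ValueError).
3. Outer `except ValueError` matches → result = 43.
4. `except Exception` is not reached.
Result: 43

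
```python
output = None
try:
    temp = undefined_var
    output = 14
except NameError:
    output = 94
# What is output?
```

Step-by-step execution trace:
1. `temp = undefined_var` raises NameError.
2. `output = 14` is not reached.
3. `except NameError` matches → output = 94.
Result: 94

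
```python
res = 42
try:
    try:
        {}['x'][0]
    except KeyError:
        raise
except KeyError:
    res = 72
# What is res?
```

Step-by-step execution trace:
1. Inner try: `{}['x'][0]` raises KeyError.
2. Inner `except KeyError` matches; bare `raise` re-raises the same KeyError.
3. Outer `except KeyError` matches → res = 72.
Result: 72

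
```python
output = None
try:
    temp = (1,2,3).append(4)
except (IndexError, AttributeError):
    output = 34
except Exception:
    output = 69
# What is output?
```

Step-by-step execution trace:
1. `temp = (1,2,3).append(4)` raises AttributeError.
2. `except (IndexError, AttributeError)` matches (AttributeError is in the tuple) → output = 34.
3. `except Exception` is not reached.
Result: 34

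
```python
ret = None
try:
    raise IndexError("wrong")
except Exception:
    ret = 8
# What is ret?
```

Step-by-step execution trace:
1. `raise IndexError(...)` raises IndexError.
2. `except Exception` matches (IndexError is a subclass of Exception) → ret = 8.
Result: 8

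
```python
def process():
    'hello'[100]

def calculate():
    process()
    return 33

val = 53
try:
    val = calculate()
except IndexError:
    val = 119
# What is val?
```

Step-by-step execution trace:
1. val starts at 53.
2. try: `calculate()` calls `process()`.
3. `process()` evaluates `'hello'[100]`, which raises IndexError; it propagates through calculate (uncaught).
4. `return 33` in calculate is not reached; the assignment to val does not complete.
5. `except IndexError` matches → val = 119.
Result: 119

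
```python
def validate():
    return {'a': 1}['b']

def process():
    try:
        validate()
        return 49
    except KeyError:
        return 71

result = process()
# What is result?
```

Step-by-step execution trace:
1. `process()` calls `validate()`.
2. `validate()` evaluates `{'a': 1}['b']`, which raises KeyError; it propagates to the caller.
3. `return 49` is not reached.
4. `except KeyError` in process matches → returns 71.
5. result = 71.
Result: 71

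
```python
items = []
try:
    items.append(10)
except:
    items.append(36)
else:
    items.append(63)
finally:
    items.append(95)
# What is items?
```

Step-by-step execution trace:
1. try: `items.append(10)` → items = [10]. No exception raised.
2. `except` is skipped.
3. `else` runs: `items.append(63)` → items = [10, 63].
4. `finally` always runs: `items.append(95)` → items = [10, 63, 95].
Result: [10, 63, 95]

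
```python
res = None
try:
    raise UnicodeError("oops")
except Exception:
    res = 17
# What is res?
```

Step-by-step execution trace:
1. `raise UnicodeError(...)` raises UnicodeError.
2. `except Exception` matches (UnicodeError is a subclass of Exception) → res = 17.
Result: 17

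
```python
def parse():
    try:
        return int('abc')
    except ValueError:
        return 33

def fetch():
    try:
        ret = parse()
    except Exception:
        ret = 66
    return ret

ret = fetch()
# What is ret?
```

Step-by-step execution trace:
1. `fetch()` calls `parse()`.
2. In parse: `int('abc')` raises ValueError; `except ValueError` catches it → returns 33.
3. In fetch: `ret = parse()` → ret = 33. No exception reaches fetch.
4. `except Exception` is skipped; fetch returns 33.
5. ret = 33.
Result: 33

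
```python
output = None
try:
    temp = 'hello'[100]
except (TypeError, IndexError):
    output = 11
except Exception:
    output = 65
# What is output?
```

Step-by-step execution trace:
1. `temp = 'hello'[100]` raises IndexError.
2. `except (TypeError, IndexError)` matches (IndexError is in the tuple) → output = 11.
3. `except Exception` is not reached.
Result: 11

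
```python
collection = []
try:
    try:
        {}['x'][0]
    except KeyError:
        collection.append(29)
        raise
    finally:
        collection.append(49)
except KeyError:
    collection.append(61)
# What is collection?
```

Step-by-step execution trace:
1. Inner try: `{}['x'][0]` raises KeyError.
2. Inner `except KeyError` matches → `collection.append(29)` → collection = [29].
3. bare `raise` re-raises KeyError.
4. Inner `finally` runs during unwinding: `collection.append(49)` → collection = [29, 49].
5. Outer `except KeyError` matches → `collection.append(61)` → collection = [29, 49, 61].
Result: [29, 49, 61]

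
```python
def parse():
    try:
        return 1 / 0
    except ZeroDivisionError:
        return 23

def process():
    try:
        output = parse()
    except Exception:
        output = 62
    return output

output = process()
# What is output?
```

Step-by-step execution trace:
1. `process()` calls `parse()`.
2. In parse: `1 / 0` raises ZeroDivisionError; `except ZeroDivisionError` catches it → returns 23.
3. In process: `output = parse()` → output = 23. No exception reaches process.
4. `except Exception` is skipped; process returns 23.
5. output = 23.
Result: 23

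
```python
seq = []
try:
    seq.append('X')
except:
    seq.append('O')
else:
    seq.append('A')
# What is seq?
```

Step-by-step execution trace:
1. try: `seq.append('X')` → seq = ['X']. No exception raised.
2. `except` is skipped.
3. `else` runs (try completed without exception): `seq.append('A')` → seq = ['X', 'A'].
Result: ['X', 'A']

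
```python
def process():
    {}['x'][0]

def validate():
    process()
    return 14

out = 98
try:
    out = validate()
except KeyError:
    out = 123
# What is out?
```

Step-by-step execution trace:
1. out starts at 98.
2. try: `validate()` calls `process()`.
3. `process()` evaluates `{}['x'][0]`, which raises KeyError; it propagates through validate (uncaught).
4. `return 14` in validate is not reached; the assignment to out does not complete.
5. `except KeyError` matches → out = 123.
Result: 123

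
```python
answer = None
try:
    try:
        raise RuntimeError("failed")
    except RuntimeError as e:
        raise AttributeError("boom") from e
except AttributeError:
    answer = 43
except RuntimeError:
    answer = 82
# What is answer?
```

Step-by-step execution trace:
1. Inner try raises RuntimeError; inner `except RuntimeError as e` catches it.
2. `raise AttributeError(...) from e` raises AttributeError (RuntimeError is attached as __cause__, but only AttributeError is active).
3. Outer `except AttributeError` matches → answer = 43.
4. `except RuntimeError` is not reached.
Result: 43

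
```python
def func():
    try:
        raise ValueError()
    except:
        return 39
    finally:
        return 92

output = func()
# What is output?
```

Step-by-step execution trace:
1. `func()` enters try: `raise ValueError()` raises ValueError.
2. bare `except` matches → `return 39` sets pending return value 39.
3. Before returning, `finally: return 92` runs and overrides the pending return.
4. func() returns 92 → output = 92.
Result: 92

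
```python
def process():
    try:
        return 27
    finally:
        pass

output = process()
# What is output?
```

Step-by-step execution trace:
1. `process()` enters try: `return 27` sets pending return value 27.
2. Before returning, `finally: pass` runs (no effect).
3. process() returns 27 → output = 27.
Result: 27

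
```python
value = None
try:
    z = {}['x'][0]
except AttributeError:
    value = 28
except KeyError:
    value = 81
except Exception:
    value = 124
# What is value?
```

Step-by-step execution trace:
1. `z = {}['x'][0]` raises KeyError.
2. `except AttributeError` does not match KeyError; skipped.
3. `except KeyError` matches → value = 81.
4. Remaining except clauses are skipped.
Result: 81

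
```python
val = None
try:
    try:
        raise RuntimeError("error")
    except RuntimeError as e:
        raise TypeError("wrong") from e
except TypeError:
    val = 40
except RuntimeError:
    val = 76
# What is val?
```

Step-by-step execution trace:
1. Inner try raises RuntimeError; inner `except RuntimeError as e` catches it.
2. `raise TypeError(...) from e` raises TypeError (RuntimeError is attached as __cause__, but only TypeError is active).
3. Outer `except TypeError` matches → val = 40.
4. `except RuntimeError` is not reached.
Result: 40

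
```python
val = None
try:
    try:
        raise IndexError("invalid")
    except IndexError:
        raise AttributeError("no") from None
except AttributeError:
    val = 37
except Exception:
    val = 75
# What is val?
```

Step-by-step execution trace:
1. Inner try raises IndexError; inner `except IndexError` catches it.
2. `raise AttributeError(...) from None` raises AttributeError (from None suppresses __context__, but the active exception is still AttributeError).
3. Outer `except AttributeError` matches → val = 37.
4. `except Exception` is not reached.
Result: 37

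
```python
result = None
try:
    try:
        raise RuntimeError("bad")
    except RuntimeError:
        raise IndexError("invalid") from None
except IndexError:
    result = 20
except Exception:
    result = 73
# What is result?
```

Step-by-step execution trace:
1. Inner try raises RuntimeError; inner `except RuntimeError` catches it.
2. `raise IndexError(...) from None` raises IndexError (from None suppresses __context__, but the active exception is still IndexError).
3. Outer `except IndexError` matches → result = 20.
4. `except Exception` is not reached.
Result: 20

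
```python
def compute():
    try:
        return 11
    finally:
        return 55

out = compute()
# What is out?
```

Step-by-step execution trace:
1. `compute()` enters try: `return 11` sets pending return value 11.
2. Before returning, `finally: return 55` runs and overrides the pending return.
3. compute() returns 55 → out = 55.
Result: 55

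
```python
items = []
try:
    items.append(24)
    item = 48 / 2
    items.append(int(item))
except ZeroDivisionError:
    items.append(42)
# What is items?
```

Step-by-step execution trace:
1. try: `items.append(24)` → items = [24].
2. `item = 48 / 2` → item = 24.0. No exception raised.
3. `items.append(int(item))` → items = [24, 24].
4. `except ZeroDivisionError` is skipped (no exception was raised).
Result: [24, 24]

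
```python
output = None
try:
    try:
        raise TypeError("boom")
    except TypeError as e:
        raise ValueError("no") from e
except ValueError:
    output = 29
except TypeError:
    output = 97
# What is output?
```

Step-by-step execution trace:
1. Inner try raises TypeError; inner `except TypeError as e` catches it.
2. `raise ValueError(...) from e` raises ValueError (TypeError is attached as __cause__, but only ValueError is active).
3. Outer `except ValueError` matches → output = 29.
4. `except TypeError` is not reached.
Result: 29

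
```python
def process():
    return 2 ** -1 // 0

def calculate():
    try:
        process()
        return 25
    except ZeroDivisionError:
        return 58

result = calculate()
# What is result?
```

Step-by-step execution trace:
1. `calculate()` calls `process()`.
2. `process()` evaluates `2 ** -1 // 0`, which raises ZeroDivisionError; it propagates to the caller.
3. `return 25` is not reached.
4. `except ZeroDivisionError` in calculate matches → returns 58.
5. result = 58.
Result: 58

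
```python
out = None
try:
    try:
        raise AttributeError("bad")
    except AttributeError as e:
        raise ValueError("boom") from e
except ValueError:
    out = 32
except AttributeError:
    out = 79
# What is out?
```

Step-by-step execution trace:
1. Inner try raises AttributeError; inner `except AttributeError as e` catches it.
2. `raise ValueError(...) from e` raises ValueError (AttributeError is attached as __cause__, but only ValueError is active).
3. Outer `except ValueError` matches → out = 32.
4. `except AttributeError` is not reached.
Result: 32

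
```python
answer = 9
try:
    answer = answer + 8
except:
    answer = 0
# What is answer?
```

Step-by-step execution trace:
1. answer starts at 9.
2. try: `answer = answer + 8` → answer = 17. No exception raised.
3. `except` is skipped.
Result: 17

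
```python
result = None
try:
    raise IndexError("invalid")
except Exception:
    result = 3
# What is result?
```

Step-by-step execution trace:
1. `raise IndexError(...)` raises IndexError.
2. `except Exception` matches (IndexError is a subclass of Exception) → result = 3.
Result: 3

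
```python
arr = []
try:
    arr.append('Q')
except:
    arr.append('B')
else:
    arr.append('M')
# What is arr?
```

Step-by-step execution trace:
1. try: `arr.append('Q')` → arr = ['Q']. No exception raised.
2. `except` is skipped.
3. `else` runs (try completed without exception): `arr.append('M')` → arr = ['Q', 'M'].
Result: ['Q', 'M']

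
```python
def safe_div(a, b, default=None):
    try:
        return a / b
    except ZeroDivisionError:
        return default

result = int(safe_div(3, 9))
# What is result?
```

Step-by-step execution trace:
1. `safe_div(3, 9)` enters try: `return 3 / 9` → returns 0.3333333333333333. No exception raised.
2. `except ZeroDivisionError` is skipped.
3. `int(0.3333333333333333)` → 0 → result = 0.
Result: 0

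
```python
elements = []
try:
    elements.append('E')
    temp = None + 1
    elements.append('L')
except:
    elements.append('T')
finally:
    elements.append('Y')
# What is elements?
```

Step-by-step execution trace:
1. try: `elements.append('E')` → elements = ['E'].
2. `temp = None + 1` raises TypeError; `elements.append('L')` is not reached.
3. bare `except` matches → `elements.append('T')` → elements = ['E', 'T'].
4. finally always runs: `elements.append('Y')` → elements = ['E', 'T', 'Y'].
Result: ['E', 'T', 'Y']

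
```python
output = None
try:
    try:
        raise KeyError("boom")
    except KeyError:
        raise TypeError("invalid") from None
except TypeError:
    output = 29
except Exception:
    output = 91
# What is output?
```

Step-by-step execution trace:
1. Inner try raises KeyError; inner `except KeyError` catches it.
2. `raise TypeError(...) from None` raises TypeError (from None suppresses __context__, but the active exception is still TypeError).
3. Outer `except TypeError` matches → output = 29.
4. `except Exception` is not reached.
Result: 29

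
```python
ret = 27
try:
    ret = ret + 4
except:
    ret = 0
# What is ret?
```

Step-by-step execution trace:
1. ret starts at 27.
2. try: `ret = ret + 4` → ret = 31. No exception raised.
3. `except` is skipped.
Result: 31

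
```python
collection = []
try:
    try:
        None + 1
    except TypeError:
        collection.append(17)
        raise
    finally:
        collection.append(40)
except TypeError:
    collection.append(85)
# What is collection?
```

Step-by-step execution trace:
1. Inner try: `None + 1` raises TypeError.
2. Inner `except TypeError` matches → `collection.append(17)` → collection = [17].
3. bare `raise` re-raises TypeError.
4. Inner `finally` runs during unwinding: `collection.append(40)` → collection = [17, 40].
5. Outer `except TypeError` matches → `collection.append(85)` → collection = [17, 40, 85].
Result: [17, 40, 85]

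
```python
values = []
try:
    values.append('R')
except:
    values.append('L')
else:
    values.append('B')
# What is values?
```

Step-by-step execution trace:
1. try: `values.append('R')` → values = ['R']. No exception raised.
2. `except` is skipped.
3. `else` runs (try completed without exception): `values.append('B')` → values = ['R', 'B'].
Result: ['R', 'B']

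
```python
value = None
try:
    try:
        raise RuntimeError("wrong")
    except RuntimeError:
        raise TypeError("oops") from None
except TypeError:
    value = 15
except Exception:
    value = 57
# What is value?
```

Step-by-step execution trace:
1. Inner try raises RuntimeError; inner `except RuntimeError` catches it.
2. `raise TypeError(...) from None` raises TypeError (from None suppresses __context__, but the active exception is still TypeError).
3. Outer `except TypeError` matches → value = 15.
4. `except Exception` is not reached.
Result: 15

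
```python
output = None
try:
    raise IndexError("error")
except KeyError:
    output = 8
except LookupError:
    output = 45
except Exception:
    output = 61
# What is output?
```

Step-by-step execution trace:
1. `raise IndexError(...)` raises IndexError.
2. `except KeyError` does not match (IndexError is not a subclass of KeyError); skipped.
3. `except LookupError` matches (IndexError is a subclass of LookupError) → output = 45.
4. `except Exception` is not reached.
Result: 45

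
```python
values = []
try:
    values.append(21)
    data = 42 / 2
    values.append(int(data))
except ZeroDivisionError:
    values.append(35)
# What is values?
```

Step-by-step execution trace:
1. try: `values.append(21)` → values = [21].
2. `data = 42 / 2` → data = 21.0. No exception raised.
3. `values.append(int(data))` → values = [21, 21].
4. `except ZeroDivisionError` is skipped (no exception was raised).
Result: [21, 21]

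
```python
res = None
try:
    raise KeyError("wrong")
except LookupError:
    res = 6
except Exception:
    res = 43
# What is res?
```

Step-by-step execution trace:
1. `raise KeyError(...)` raises KeyError.
2. `except LookupError` matches (KeyError is a subclass of LookupError) → res = 6.
3. `except Exception` is not reached.
Result: 6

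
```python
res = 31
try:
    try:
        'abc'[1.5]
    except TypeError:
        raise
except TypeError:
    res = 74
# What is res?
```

Step-by-step execution trace:
1. Inner try: `'abc'[1.5]` raises TypeError.
2. Inner `except TypeError` matches; bare `raise` re-raises the same TypeError.
3. Outer `except TypeError` matches → res = 74.
Result: 74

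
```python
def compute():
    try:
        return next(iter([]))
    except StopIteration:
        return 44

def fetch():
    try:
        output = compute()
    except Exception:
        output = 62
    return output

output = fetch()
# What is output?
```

Step-by-step execution trace:
1. `fetch()` calls `compute()`.
2. In compute: `next(iter([]))` raises StopIteration; `except StopIteration` catches it → returns 44.
3. In fetch: `output = compute()` → output = 44. No exception reaches fetch.
4. `except Exception` is skipped; fetch returns 44.
5. output = 44.
Result: 44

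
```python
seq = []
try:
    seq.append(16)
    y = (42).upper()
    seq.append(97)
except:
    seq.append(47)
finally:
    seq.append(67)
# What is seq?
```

Step-by-step execution trace:
1. try: `seq.append(16)` → seq = [16].
2. `y = (42).upper()` raises AttributeError; `seq.append(97)` is not reached.
3. bare `except` matches → `seq.append(47)` → seq = [16, 47].
4. finally always runs: `seq.append(67)` → seq = [16, 47, 67].
Result: [16, 47, 67]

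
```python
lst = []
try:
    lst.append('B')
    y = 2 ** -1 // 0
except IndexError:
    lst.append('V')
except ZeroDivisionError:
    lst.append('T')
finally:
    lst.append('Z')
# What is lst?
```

Step-by-step execution trace:
1. try: `lst.append('B')` → lst = ['B'].
2. `y = 2 ** -1 // 0` raises ZeroDivisionError.
3. `except IndexError` does not match ZeroDivisionError; skipped.
4. `except ZeroDivisionError` matches → `lst.append('T')` → lst = ['B', 'T'].
5. finally always runs: `lst.append('Z')` → lst = ['B', 'T', 'Z'].
Result: ['B', 'T', 'Z']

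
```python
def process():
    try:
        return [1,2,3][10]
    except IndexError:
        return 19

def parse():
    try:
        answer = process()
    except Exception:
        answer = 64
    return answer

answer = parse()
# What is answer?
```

Step-by-step execution trace:
1. `parse()` calls `process()`.
2. In process: `[1,2,3][10]` raises IndexError; `except IndexError` catches it → returns 19.
3. In parse: `answer = process()` → answer = 19. No exception reaches parse.
4. `except Exception` is skipped; parse returns 19.
5. answer = 19.
Result: 19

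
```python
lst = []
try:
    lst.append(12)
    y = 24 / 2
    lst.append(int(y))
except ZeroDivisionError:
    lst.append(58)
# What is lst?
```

Step-by-step execution trace:
1. try: `lst.append(12)` → lst = [12].
2. `y = 24 / 2` → y = 12.0. No exception raised.
3. `lst.append(int(y))` → lst = [12, 12].
4. `except ZeroDivisionError` is skipped (no exception was raised).
Result: [12, 12]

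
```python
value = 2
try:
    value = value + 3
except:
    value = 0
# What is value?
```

Step-by-step execution trace:
1. value starts at 2.
2. try: `value = value + 3` → value = 5. No exception raised.
3. `except` is skipped.
Result: 5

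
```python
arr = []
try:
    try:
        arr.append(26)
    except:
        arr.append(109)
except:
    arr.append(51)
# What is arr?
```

Step-by-step execution trace:
1. Inner try: `arr.append(26)` → arr = [26]. No exception raised.
2. Inner `except` is skipped.
3. Inner try completes normally; outer `except` is skipped.
Result: [26]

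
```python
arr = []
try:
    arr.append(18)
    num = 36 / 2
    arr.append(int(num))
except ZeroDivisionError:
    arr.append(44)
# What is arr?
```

Step-by-step execution trace:
1. try: `arr.append(18)` → arr = [18].
2. `num = 36 / 2` → num = 18.0. No exception raised.
3. `arr.append(int(num))` → arr = [18, 18].
4. `except ZeroDivisionError` is skipped (no exception was raised).
Result: [18, 18]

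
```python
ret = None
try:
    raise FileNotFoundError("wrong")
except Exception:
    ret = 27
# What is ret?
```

Step-by-step execution trace:
1. `raise FileNotFoundError(...)` raises FileNotFoundError.
2. `except Exception` matches (FileNotFoundError is a subclass of Exception) → ret = 27.
Result: 27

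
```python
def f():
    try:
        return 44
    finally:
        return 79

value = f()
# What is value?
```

Step-by-step execution trace:
1. `f()` enters try: `return 44` sets pending return value 44.
2. Before returning, `finally: return 79` runs and overrides the pending return.
3. f() returns 79 → value = 79.
Result: 79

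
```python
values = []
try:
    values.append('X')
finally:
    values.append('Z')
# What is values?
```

Step-by-step execution trace:
1. try: `values.append('X')` → values = ['X'].
2. The try body completes without raising.
3. finally always runs: `values.append('Z')` → values = ['X', 'Z'].
Result: ['X', 'Z']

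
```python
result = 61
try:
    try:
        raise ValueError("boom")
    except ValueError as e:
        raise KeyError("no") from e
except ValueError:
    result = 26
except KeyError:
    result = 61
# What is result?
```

Step-by-step execution trace:
1. Inner try raises ValueError; inner `except ValueError as e` catches it.
2. `raise KeyError(...) from e` raises KeyError (ValueError is attached as __cause__, but only KeyError is active).
3. Outer `except ValueError` does not match KeyError; skipped.
4. Outer `except KeyError` matches → result = 61.
Result: 61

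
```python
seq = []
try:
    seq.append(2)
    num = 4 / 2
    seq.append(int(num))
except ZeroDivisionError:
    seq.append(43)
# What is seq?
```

Step-by-step execution trace:
1. try: `seq.append(2)` → seq = [2].
2. `num = 4 / 2` → num = 2.0. No exception raised.
3. `seq.append(int(num))` → seq = [2, 2].
4. `except ZeroDivisionError` is skipped (no exception was raised).
Result: [2, 2]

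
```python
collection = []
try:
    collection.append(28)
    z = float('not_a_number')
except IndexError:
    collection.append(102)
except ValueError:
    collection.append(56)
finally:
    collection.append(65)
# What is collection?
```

Step-by-step execution trace:
1. try: `collection.append(28)` → collection = [28].
2. `z = float('not_a_number')` raises ValueError.
3. `except IndexError` does not match ValueError; skipped.
4. `except ValueError` matches → `collection.append(56)` → collection = [28, 56].
5. finally always runs: `collection.append(65)` → collection = [28, 56, 65].
Result: [28, 56, 65]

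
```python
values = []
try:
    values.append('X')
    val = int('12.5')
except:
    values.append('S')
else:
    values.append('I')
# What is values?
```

Step-by-step execution trace:
1. try: `values.append('X')` → values = ['X'].
2. `val = int('12.5')` raises ValueError.
3. bare `except` matches → `values.append('S')` → values = ['X', 'S'].
4. `else` is skipped (an exception was raised).
Result: ['X', 'S']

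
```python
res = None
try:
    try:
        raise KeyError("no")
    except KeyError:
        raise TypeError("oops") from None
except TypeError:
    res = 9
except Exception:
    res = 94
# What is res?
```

Step-by-step execution trace:
1. Inner try raises KeyError; inner `except KeyError` catches it.
2. `raise TypeError(...) from None` raises TypeError (from None suppresses __context__, but the active exception is still TypeError).
3. Outer `except TypeError` matches → res = 9.
4. `except Exception` is not reached.
Result: 9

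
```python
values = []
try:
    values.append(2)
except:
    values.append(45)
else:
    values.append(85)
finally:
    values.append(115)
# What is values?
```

Step-by-step execution trace:
1. try: `values.append(2)` → values = [2]. No exception raised.
2. `except` is skipped.
3. `else` runs: `values.append(85)` → values = [2, 85].
4. `finally` always runs: `values.append(115)` → values = [2, 85, 115].
Result: [2, 85, 115]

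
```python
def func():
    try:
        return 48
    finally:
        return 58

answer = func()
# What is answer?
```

Step-by-step execution trace:
1. `func()` enters try: `return 48` sets pending return value 48.
2. Before returning, `finally: return 58` runs and overrides the pending return.
3. func() returns 58 → answer = 58.
Result: 58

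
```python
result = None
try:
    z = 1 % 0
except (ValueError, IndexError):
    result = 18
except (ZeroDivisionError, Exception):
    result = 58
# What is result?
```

Step-by-step execution trace:
1. `z = 1 % 0` raises ZeroDivisionError.
2. `except (ValueError, IndexError)` does not match ZeroDivisionError; skipped.
3. `except (ZeroDivisionError, Exception)` matches (ZeroDivisionError is in the tuple) → result = 58.
Result: 58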